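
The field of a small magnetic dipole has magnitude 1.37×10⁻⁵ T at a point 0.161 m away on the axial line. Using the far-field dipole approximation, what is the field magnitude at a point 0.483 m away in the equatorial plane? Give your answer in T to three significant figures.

Dipole fields scale as 1/r³ in the far field.
The axial field is twice the equatorial field at the same r, so the geometry factor is 1/2.
B₂ = B₁ · (1/2) · (r₁/r₂)³ = 1.37×10⁻⁵ · 0.5 · (0.161/0.483)³.
(r₁/r₂)³ = (0.3333)³ = 0.03704.
B₂ ≈ 2.537×10⁻⁷ T.

B ≈ 2.54×10⁻⁷ T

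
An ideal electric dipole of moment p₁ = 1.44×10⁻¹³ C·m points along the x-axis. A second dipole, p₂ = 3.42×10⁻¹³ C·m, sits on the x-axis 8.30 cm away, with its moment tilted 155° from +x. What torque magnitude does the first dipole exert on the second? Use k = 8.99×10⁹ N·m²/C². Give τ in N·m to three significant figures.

The second dipole sits on the axis of the first, so the field there is axial: E₁ = 2kp₁/r³ along +x.
E₁ = 2(8.99×10⁹)(1.44×10⁻¹³)/(0.0830)³ = 4.528 N/C.
Torque on the second dipole: τ = p₂ E₁ sinθ.
τ = (3.42×10⁻¹³)(4.528)·sin155° = 6.545×10⁻¹³ N·m.

τ ≈ 6.54×10⁻¹³ N·m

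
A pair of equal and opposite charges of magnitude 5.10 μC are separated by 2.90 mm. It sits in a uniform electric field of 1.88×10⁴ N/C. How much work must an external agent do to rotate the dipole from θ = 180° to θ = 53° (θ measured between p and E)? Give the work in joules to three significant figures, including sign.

Dipole moment p = qd = (5.10×10⁻⁶ C)(0.00290 m) = 1.479×10⁻⁸ C·m.
W_ext = ΔU = U(θ₂) − U(θ₁) = −pE cosθ₂ − (−pE cosθ₁) = pE(cosθ₁ − cosθ₂).
W = (1.479×10⁻⁸)(1.88×10⁴)·(cos180° − cos53°) = (2.781×10⁻⁴)·(-1.6018) = -4.454×10⁻⁴ J.

W ≈ -4.45×10⁻⁴ J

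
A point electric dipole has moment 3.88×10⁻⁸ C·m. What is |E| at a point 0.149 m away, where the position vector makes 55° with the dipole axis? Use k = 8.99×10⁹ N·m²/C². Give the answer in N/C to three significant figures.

At angle θ the dipole field magnitude is E = (kp/r³)·√(1 + 3cos²θ).
kp/r³ = (8.99×10⁹)(3.88×10⁻⁸) / (0.149)³ = 1.054×10⁵ N/C.
√(1 + 3cos²55°) = √(1 + 3·0.3290) = √1.9870 ≈ 1.4096.
E ≈ 1.054×10⁵ × 1.410 = 1.486×10⁵ N/C.

E ≈ 1.49×10⁵ N/C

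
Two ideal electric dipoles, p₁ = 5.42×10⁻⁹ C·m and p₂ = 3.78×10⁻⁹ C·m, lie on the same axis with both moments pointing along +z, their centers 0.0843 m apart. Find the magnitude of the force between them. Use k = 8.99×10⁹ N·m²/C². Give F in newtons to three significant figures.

F ≈ 0.0219 N

On-axis field of dipole 1 at distance r: E = 2kp₁/r³. Force on dipole 2 is F = p₂·dE/dr (gradient along axis).
dE/dr = −6kp₁/r⁴, so |F| = 6kp₁p₂/r⁴ (attractive for aligned moments).
F = 6(8.99×10⁹)(5.42×10⁻⁹)(3.78×10⁻⁹)/(0.0843)⁴ = 0.02188 N.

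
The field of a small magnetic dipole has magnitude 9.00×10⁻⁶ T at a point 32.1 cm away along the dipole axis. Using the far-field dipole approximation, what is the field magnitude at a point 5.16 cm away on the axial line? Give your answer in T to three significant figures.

B ≈ 0.00217 T

Dipole fields scale as 1/r³ in the far field; the geometry is the same at both points.
B₂ = B₁ · (r₁/r₂)³ = 9.00×10⁻⁶ · (32.1/5.16)³.
(r₁/r₂)³ = (6.221)³ = 240.7.
B₂ ≈ 0.002167 T.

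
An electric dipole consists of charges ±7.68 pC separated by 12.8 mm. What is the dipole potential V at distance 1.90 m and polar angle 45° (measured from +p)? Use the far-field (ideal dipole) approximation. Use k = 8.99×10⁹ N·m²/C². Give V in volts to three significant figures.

Dipole moment p = qd = (7.68×10⁻¹² C)(0.0128 m) = 9.83×10⁻¹⁴ C·m.
The dipole potential is V = kp cosθ / r².
V = (8.99×10⁹)(9.83×10⁻¹⁴)·cos45° / (1.90)² = 1.731×10⁻⁴ V.

V ≈ 1.73×10⁻⁴ V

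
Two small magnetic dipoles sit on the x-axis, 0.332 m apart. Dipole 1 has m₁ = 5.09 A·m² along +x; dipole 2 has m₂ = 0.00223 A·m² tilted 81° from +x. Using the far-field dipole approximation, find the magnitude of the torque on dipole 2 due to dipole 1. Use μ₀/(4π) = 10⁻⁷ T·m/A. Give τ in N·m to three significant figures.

Dipole B is on the axis of dipole A, so B₁ there is axial: B₁ = (μ₀/4π)·2m₁/r³ along +x.
B₁ = 2(10⁻⁷)(5.09)/(0.332)³ = 2.782×10⁻⁵ T.
τ = m₂ B₁ sinθ.
τ = (0.00223)(2.782×10⁻⁵)·sin81° = 6.127×10⁻⁸ N·m.

τ ≈ 6.13×10⁻⁸ N·m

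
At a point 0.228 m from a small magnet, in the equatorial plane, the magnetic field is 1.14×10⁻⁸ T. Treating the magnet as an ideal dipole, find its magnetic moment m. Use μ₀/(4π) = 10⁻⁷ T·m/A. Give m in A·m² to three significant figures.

In the equatorial plane B = (μ₀/4π)·m/r³, so m = Br³·4π/(μ₀).
m = (1.14×10⁻⁸)·(0.228)³ / (10⁻⁷) = 0.001351 A·m².

m ≈ 0.00135 A·m²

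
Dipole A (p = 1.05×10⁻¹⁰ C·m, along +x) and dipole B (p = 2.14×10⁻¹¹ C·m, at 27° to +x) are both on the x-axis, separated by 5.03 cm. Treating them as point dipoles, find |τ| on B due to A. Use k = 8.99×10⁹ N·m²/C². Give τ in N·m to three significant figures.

The second dipole sits on the axis of the first, so the field there is axial: E₁ = 2kp₁/r³ along +x.
E₁ = 2(8.99×10⁹)(1.05×10⁻¹⁰)/(0.0503)³ = 1.483×10⁴ N/C.
Torque on the second dipole: τ = p₂ E₁ sinθ.
τ = (2.14×10⁻¹¹)(1.483×10⁴)·sin27° = 1.441×10⁻⁷ N·m.

τ ≈ 1.44×10⁻⁷ N·m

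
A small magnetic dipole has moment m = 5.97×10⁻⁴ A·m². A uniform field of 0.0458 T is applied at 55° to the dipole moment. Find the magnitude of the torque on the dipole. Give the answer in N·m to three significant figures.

τ ≈ 2.24×10⁻⁵ N·m

Torque on a magnetic dipole: τ = mB sinθ.
τ = (5.97×10⁻⁴)(0.0458)·sin55° = 2.240×10⁻⁵ N·m.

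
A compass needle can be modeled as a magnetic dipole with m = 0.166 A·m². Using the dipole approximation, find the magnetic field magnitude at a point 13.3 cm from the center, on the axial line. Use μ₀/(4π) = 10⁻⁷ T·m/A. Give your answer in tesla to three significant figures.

On axis B = (μ₀/4π)·2m/r³.
B = 2·(10⁻⁷)·(0.166) / (0.133)³ = 1.411×10⁻⁵ T.

B ≈ 1.41×10⁻⁵ T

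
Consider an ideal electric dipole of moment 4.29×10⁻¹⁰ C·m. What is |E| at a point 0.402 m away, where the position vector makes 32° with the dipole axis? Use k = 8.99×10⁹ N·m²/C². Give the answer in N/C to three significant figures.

E ≈ 105 N/C

At angle θ the dipole field magnitude is E = (kp/r³)·√(1 + 3cos²θ).
kp/r³ = (8.99×10⁹)(4.29×10⁻¹⁰) / (0.402)³ = 59.37 N/C.
√(1 + 3cos²32°) = √(1 + 3·0.7192) = √3.1576 ≈ 1.7770.
E ≈ 59.37 × 1.777 = 105.5 N/C.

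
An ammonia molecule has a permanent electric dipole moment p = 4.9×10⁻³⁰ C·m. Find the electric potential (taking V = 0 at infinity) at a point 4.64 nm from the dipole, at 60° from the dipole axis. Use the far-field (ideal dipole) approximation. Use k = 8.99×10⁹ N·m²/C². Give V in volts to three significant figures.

The dipole potential is V = kp cosθ / r².
V = (8.99×10⁹)(4.90×10⁻³⁰)·cos60° / (4.64×10⁻⁹)² = 0.001023 V.

V ≈ 0.00102 V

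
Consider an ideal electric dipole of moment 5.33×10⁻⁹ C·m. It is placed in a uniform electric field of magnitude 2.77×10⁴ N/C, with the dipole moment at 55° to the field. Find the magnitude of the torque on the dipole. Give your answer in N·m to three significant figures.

τ ≈ 1.21×10⁻⁴ N·m

Torque on an electric dipole: τ = pE sinθ.
τ = (5.33×10⁻⁹)(2.77×10⁴)·sin55° = 1.209×10⁻⁴ N·m.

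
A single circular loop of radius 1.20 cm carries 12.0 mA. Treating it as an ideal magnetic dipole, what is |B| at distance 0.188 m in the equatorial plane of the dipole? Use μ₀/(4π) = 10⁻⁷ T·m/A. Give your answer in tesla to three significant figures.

Magnetic moment m = IA = Iπa² = (0.0120)·π·(0.0120)² = 5.429×10⁻⁶ A·m².
In the equatorial plane B = (μ₀/4π)·m/r³ (half the axial value).
B = (10⁻⁷)·(5.429×10⁻⁶) / (0.188)³ = 8.170×10⁻¹¹ T.

B ≈ 8.17×10⁻¹¹ T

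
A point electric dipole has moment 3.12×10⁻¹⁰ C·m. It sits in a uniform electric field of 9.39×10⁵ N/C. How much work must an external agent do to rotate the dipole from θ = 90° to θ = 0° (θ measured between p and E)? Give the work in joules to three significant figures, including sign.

W_ext = ΔU = U(θ₂) − U(θ₁) = −pE cosθ₂ − (−pE cosθ₁) = pE(cosθ₁ − cosθ₂).
W = (3.12×10⁻¹⁰)(9.39×10⁵)·(cos90° − cos0°) = (2.930×10⁻⁴)·(-1.0000) = -2.930×10⁻⁴ J.

W ≈ -2.93×10⁻⁴ J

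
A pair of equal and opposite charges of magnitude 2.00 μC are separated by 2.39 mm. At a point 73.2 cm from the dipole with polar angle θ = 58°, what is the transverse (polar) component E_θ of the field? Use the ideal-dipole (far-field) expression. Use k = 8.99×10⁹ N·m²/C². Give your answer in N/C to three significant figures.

E_θ ≈ 92.9 N/C

Dipole moment p = qd = (2.00×10⁻⁶ C)(0.00239 m) = 4.78×10⁻⁹ C·m.
For a dipole, E_θ = (kp sinθ)/r³.
kp/r³ = (8.99×10⁹)(4.78×10⁻⁹)/(0.732)³ = 109.6 N/C.
E_θ = 109.6·sin58° = 92.91 N/C.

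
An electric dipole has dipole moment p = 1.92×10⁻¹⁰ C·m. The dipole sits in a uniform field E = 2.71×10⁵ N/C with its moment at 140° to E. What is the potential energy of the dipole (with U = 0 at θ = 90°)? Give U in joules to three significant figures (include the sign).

U ≈ 3.99×10⁻⁵ J

U = −p·E = −pE cosθ.
U = −(1.92×10⁻¹⁰)(2.71×10⁵)·cos140° = 3.986×10⁻⁵ J.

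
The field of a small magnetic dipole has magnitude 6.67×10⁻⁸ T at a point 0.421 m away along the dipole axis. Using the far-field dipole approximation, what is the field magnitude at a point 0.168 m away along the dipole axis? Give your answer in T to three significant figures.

B ≈ 1.05×10⁻⁶ T

Dipole fields scale as 1/r³ in the far field; the geometry is the same at both points.
B₂ = B₁ · (r₁/r₂)³ = 6.67×10⁻⁸ · (0.421/0.168)³.
(r₁/r₂)³ = (2.506)³ = 15.74.
B₂ ≈ 1.050×10⁻⁶ T.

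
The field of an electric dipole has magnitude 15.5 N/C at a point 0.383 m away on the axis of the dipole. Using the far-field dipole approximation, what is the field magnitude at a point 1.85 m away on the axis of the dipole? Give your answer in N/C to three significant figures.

E ≈ 0.138 N/C

Dipole fields scale as 1/r³ in the far field; the geometry is the same at both points.
E₂ = E₁ · (r₁/r₂)³ = 15.5 · (0.383/1.85)³.
(r₁/r₂)³ = (0.207)³ = 0.008873.
E₂ ≈ 0.1375 N/C.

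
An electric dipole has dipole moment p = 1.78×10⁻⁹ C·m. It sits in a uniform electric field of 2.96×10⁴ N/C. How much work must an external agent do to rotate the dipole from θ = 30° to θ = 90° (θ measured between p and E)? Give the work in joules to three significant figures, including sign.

W_ext = ΔU = U(θ₂) − U(θ₁) = −pE cosθ₂ − (−pE cosθ₁) = pE(cosθ₁ − cosθ₂).
W = (1.78×10⁻⁹)(2.96×10⁴)·(cos30° − cos90°) = (5.269×10⁻⁵)·(+0.8660) = 4.563×10⁻⁵ J.

W ≈ 4.56×10⁻⁵ J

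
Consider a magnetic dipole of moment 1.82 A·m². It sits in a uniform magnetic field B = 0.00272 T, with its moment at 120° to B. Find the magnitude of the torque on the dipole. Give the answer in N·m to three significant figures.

τ ≈ 0.00429 N·m

Torque on a magnetic dipole: τ = mB sinθ.
τ = (1.82)(0.00272)·sin120° = 0.004287 N·m.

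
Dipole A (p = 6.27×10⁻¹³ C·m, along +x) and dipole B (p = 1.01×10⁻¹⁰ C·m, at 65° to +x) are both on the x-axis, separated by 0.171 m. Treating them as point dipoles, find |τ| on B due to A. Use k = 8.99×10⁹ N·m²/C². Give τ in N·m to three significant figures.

The second dipole sits on the axis of the first, so the field there is axial: E₁ = 2kp₁/r³ along +x.
E₁ = 2(8.99×10⁹)(6.27×10⁻¹³)/(0.171)³ = 2.255 N/C.
Torque on the second dipole: τ = p₂ E₁ sinθ.
τ = (1.01×10⁻¹⁰)(2.255)·sin65° = 2.064×10⁻¹⁰ N·m.

τ ≈ 2.06×10⁻¹⁰ N·m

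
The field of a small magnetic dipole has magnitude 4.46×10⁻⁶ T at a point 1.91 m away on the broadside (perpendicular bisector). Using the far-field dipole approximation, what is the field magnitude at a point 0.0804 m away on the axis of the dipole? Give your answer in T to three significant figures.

B ≈ 0.120 T

Dipole fields scale as 1/r³ in the far field.
The axial field is twice the equatorial field at the same r, so the geometry factor is 2/1.
B₂ = B₁ · (2/1) · (r₁/r₂)³ = 4.46×10⁻⁶ · 2 · (1.91/0.0804)³.
(r₁/r₂)³ = (23.76)³ = 1.341e+04.
B₂ ≈ 0.1196 T.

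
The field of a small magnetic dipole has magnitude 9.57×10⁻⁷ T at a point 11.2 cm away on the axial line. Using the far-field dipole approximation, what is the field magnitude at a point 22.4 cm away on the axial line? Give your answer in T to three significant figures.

Dipole fields scale as 1/r³ in the far field; the geometry is the same at both points.
B₂ = B₁ · (r₁/r₂)³ = 9.57×10⁻⁷ · (11.2/22.4)³.
(r₁/r₂)³ = (0.5)³ = 0.125.
B₂ ≈ 1.196×10⁻⁷ T.

B ≈ 1.20×10⁻⁷ T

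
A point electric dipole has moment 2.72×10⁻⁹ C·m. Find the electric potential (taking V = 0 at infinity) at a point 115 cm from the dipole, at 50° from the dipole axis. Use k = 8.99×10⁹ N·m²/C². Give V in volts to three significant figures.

V ≈ 11.9 V

The dipole potential is V = kp cosθ / r².
V = (8.99×10⁹)(2.72×10⁻⁹)·cos50° / (1.15)² = 11.89 V.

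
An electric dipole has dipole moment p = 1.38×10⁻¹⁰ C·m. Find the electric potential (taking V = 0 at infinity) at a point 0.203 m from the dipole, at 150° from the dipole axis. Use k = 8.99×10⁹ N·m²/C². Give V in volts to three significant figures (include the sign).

V ≈ -26.1 V

The dipole potential is V = kp cosθ / r².
V = (8.99×10⁹)(1.38×10⁻¹⁰)·cos150° / (0.203)² = -26.07 V.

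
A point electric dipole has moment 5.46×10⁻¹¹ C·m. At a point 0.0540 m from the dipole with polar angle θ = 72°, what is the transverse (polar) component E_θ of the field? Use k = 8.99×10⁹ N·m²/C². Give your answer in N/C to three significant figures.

E_θ ≈ 2960 N/C

For a dipole, E_θ = (kp sinθ)/r³.
kp/r³ = (8.99×10⁹)(5.46×10⁻¹¹)/(0.0540)³ = 3117 N/C.
E_θ = 3117·sin72° = 2965 N/C.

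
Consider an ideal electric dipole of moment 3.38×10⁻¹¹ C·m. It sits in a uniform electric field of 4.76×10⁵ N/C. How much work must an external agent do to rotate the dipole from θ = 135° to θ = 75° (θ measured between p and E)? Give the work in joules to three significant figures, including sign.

W_ext = ΔU = U(θ₂) − U(θ₁) = −pE cosθ₂ − (−pE cosθ₁) = pE(cosθ₁ − cosθ₂).
W = (3.38×10⁻¹¹)(4.76×10⁵)·(cos135° − cos75°) = (1.609×10⁻⁵)·(-0.9659) = -1.554×10⁻⁵ J.

W ≈ -1.55×10⁻⁵ J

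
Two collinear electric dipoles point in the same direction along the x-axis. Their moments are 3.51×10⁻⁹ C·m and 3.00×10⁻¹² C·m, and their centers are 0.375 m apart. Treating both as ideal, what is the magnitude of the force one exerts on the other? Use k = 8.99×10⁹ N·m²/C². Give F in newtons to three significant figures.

F ≈ 2.87×10⁻⁸ N

On-axis field of dipole 1 at distance r: E = 2kp₁/r³. Force on dipole 2 is F = p₂·dE/dr (gradient along axis).
dE/dr = −6kp₁/r⁴, so |F| = 6kp₁p₂/r⁴ (attractive for aligned moments).
F = 6(8.99×10⁹)(3.51×10⁻⁹)(3.00×10⁻¹²)/(0.375)⁴ = 2.872×10⁻⁸ N.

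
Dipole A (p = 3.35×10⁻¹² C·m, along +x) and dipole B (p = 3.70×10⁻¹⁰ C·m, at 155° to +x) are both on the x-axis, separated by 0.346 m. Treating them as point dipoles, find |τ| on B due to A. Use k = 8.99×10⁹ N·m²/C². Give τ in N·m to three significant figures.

The second dipole sits on the axis of the first, so the field there is axial: E₁ = 2kp₁/r³ along +x.
E₁ = 2(8.99×10⁹)(3.35×10⁻¹²)/(0.346)³ = 1.454 N/C.
Torque on the second dipole: τ = p₂ E₁ sinθ.
τ = (3.70×10⁻¹⁰)(1.454)·sin155° = 2.274×10⁻¹⁰ N·m.

τ ≈ 2.27×10⁻¹⁰ N·m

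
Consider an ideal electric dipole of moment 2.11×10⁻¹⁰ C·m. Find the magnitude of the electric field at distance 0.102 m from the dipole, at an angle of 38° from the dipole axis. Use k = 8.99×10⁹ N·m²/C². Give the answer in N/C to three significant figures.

E ≈ 3020 N/C

At angle θ the dipole field magnitude is E = (kp/r³)·√(1 + 3cos²θ).
kp/r³ = (8.99×10⁹)(2.11×10⁻¹⁰) / (0.102)³ = 1787 N/C.
√(1 + 3cos²38°) = √(1 + 3·0.6210) = √2.8629 ≈ 1.6920.
E ≈ 1787 × 1.692 = 3024 N/C.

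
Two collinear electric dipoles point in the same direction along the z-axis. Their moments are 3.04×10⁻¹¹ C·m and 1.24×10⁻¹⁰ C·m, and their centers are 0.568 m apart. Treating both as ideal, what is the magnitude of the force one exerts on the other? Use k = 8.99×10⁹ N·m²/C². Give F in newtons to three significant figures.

F ≈ 1.95×10⁻⁹ N

On-axis field of dipole 1 at distance r: E = 2kp₁/r³. Force on dipole 2 is F = p₂·dE/dr (gradient along axis).
dE/dr = −6kp₁/r⁴, so |F| = 6kp₁p₂/r⁴ (attractive for aligned moments).
F = 6(8.99×10⁹)(3.04×10⁻¹¹)(1.24×10⁻¹⁰)/(0.568)⁴ = 1.953×10⁻⁹ N.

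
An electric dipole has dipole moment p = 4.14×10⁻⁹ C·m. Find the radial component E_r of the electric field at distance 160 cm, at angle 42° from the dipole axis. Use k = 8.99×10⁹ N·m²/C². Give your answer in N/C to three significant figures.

E_r ≈ 13.5 N/C

For a dipole, E_r = (2kp cosθ)/r³.
kp/r³ = (8.99×10⁹)(4.14×10⁻⁹)/(1.60)³ = 9.087 N/C.
E_r = 2·9.087·cos42° = 13.51 N/C.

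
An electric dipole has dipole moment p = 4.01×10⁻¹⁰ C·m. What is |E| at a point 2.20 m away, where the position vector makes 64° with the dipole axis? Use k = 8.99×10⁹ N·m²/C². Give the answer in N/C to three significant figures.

At angle θ the dipole field magnitude is E = (kp/r³)·√(1 + 3cos²θ).
kp/r³ = (8.99×10⁹)(4.01×10⁻¹⁰) / (2.20)³ = 0.3386 N/C.
√(1 + 3cos²64°) = √(1 + 3·0.1922) = √1.5765 ≈ 1.2556.
E ≈ 0.3386 × 1.256 = 0.4251 N/C.

E ≈ 0.425 N/C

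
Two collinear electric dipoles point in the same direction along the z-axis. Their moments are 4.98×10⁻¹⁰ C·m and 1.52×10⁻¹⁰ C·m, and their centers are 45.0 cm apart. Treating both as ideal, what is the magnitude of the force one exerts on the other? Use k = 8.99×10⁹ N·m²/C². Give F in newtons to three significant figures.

On-axis field of dipole 1 at distance r: E = 2kp₁/r³. Force on dipole 2 is F = p₂·dE/dr (gradient along axis).
dE/dr = −6kp₁/r⁴, so |F| = 6kp₁p₂/r⁴ (attractive for aligned moments).
F = 6(8.99×10⁹)(4.98×10⁻¹⁰)(1.52×10⁻¹⁰)/(0.450)⁴ = 9.957×10⁻⁸ N.

F ≈ 9.96×10⁻⁸ N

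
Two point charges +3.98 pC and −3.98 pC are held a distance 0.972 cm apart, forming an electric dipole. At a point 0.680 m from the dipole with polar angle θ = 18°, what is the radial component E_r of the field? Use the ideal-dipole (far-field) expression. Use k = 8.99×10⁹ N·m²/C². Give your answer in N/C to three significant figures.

E_r ≈ 0.00210 N/C

Dipole moment p = qd = (3.98×10⁻¹² C)(0.00972 m) = 3.869×10⁻¹⁴ C·m.
For a dipole, E_r = (2kp cosθ)/r³.
kp/r³ = (8.99×10⁹)(3.869×10⁻¹⁴)/(0.680)³ = 0.001106 N/C.
E_r = 2·0.001106·cos18° = 0.002104 N/C.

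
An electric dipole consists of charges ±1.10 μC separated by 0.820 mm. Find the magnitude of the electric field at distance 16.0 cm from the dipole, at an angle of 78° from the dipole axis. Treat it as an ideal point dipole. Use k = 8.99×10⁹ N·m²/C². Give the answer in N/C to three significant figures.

Dipole moment p = qd = (1.10×10⁻⁶ C)(8.20×10⁻⁴ m) = 9.02×10⁻¹⁰ C·m.
At angle θ the dipole field magnitude is E = (kp/r³)·√(1 + 3cos²θ).
kp/r³ = (8.99×10⁹)(9.02×10⁻¹⁰) / (0.160)³ = 1980 N/C.
√(1 + 3cos²78°) = √(1 + 3·0.0432) = √1.1297 ≈ 1.0629.
E ≈ 1980 × 1.063 = 2104 N/C.

E ≈ 2100 N/C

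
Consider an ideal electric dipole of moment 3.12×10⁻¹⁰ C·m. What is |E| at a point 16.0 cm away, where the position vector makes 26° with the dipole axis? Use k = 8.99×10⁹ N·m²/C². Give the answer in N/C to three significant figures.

E ≈ 1270 N/C

At angle θ the dipole field magnitude is E = (kp/r³)·√(1 + 3cos²θ).
kp/r³ = (8.99×10⁹)(3.12×10⁻¹⁰) / (0.160)³ = 684.8 N/C.
√(1 + 3cos²26°) = √(1 + 3·0.8078) = √3.4235 ≈ 1.8503.
E ≈ 684.8 × 1.850 = 1267 N/C.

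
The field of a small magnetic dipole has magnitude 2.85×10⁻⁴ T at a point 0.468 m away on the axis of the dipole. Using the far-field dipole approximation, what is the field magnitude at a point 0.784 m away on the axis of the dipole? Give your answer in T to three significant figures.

Dipole fields scale as 1/r³ in the far field; the geometry is the same at both points.
B₂ = B₁ · (r₁/r₂)³ = 2.85×10⁻⁴ · (0.468/0.784)³.
(r₁/r₂)³ = (0.5969)³ = 0.2127.
B₂ ≈ 6.062×10⁻⁵ T.

B ≈ 6.06×10⁻⁵ T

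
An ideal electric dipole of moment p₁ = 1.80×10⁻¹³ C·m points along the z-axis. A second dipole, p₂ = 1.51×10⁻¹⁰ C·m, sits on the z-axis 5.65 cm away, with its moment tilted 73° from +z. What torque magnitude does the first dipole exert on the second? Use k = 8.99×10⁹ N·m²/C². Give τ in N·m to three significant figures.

The second dipole sits on the axis of the first, so the field there is axial: E₁ = 2kp₁/r³ along +z.
E₁ = 2(8.99×10⁹)(1.80×10⁻¹³)/(0.0565)³ = 17.94 N/C.
Torque on the second dipole: τ = p₂ E₁ sinθ.
τ = (1.51×10⁻¹⁰)(17.94)·sin73° = 2.591×10⁻⁹ N·m.

τ ≈ 2.59×10⁻⁹ N·m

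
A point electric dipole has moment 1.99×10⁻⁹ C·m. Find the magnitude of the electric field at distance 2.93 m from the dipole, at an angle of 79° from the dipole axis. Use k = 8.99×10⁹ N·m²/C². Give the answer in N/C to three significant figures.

E ≈ 0.749 N/C

At angle θ the dipole field magnitude is E = (kp/r³)·√(1 + 3cos²θ).
kp/r³ = (8.99×10⁹)(1.99×10⁻⁹) / (2.93)³ = 0.7112 N/C.
√(1 + 3cos²79°) = √(1 + 3·0.0364) = √1.1092 ≈ 1.0532.
E ≈ 0.7112 × 1.053 = 0.7491 N/C.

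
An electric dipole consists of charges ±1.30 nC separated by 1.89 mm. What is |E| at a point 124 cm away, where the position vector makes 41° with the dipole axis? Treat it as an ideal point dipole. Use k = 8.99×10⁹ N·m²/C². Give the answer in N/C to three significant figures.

Dipole moment p = qd = (1.30×10⁻⁹ C)(0.00189 m) = 2.457×10⁻¹² C·m.
At angle θ the dipole field magnitude is E = (kp/r³)·√(1 + 3cos²θ).
kp/r³ = (8.99×10⁹)(2.457×10⁻¹²) / (1.24)³ = 0.01159 N/C.
√(1 + 3cos²41°) = √(1 + 3·0.5696) = √2.7088 ≈ 1.6458.
E ≈ 0.01159 × 1.646 = 0.01907 N/C.

E ≈ 0.0191 N/C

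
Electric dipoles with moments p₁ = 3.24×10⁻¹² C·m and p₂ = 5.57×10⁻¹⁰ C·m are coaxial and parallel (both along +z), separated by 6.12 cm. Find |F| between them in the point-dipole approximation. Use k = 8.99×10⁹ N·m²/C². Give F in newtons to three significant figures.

On-axis field of dipole 1 at distance r: E = 2kp₁/r³. Force on dipole 2 is F = p₂·dE/dr (gradient along axis).
dE/dr = −6kp₁/r⁴, so |F| = 6kp₁p₂/r⁴ (attractive for aligned moments).
F = 6(8.99×10⁹)(3.24×10⁻¹²)(5.57×10⁻¹⁰)/(0.0612)⁴ = 6.939×10⁻⁶ N.

F ≈ 6.94×10⁻⁶ N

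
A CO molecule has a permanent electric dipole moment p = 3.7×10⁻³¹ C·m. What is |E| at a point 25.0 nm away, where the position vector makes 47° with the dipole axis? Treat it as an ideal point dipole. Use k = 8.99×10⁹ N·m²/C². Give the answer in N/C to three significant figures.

E ≈ 329 N/C

At angle θ the dipole field magnitude is E = (kp/r³)·√(1 + 3cos²θ).
kp/r³ = (8.99×10⁹)(3.70×10⁻³¹) / (2.50×10⁻⁸)³ = 212.9 N/C.
√(1 + 3cos²47°) = √(1 + 3·0.4651) = √2.3954 ≈ 1.5477.
E ≈ 212.9 × 1.548 = 329.5 N/C.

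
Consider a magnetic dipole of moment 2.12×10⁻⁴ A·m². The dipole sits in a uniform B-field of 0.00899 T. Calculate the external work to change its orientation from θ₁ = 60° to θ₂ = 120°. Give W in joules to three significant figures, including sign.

W ≈ 1.91×10⁻⁶ J

W_ext = ΔU = −mB cosθ₂ + mB cosθ₁ = mB(cosθ₁ − cosθ₂).
W = (2.12×10⁻⁴)(0.00899)·(cos60° − cos120°) = (1.906×10⁻⁶)·(+1.0000) = 1.906×10⁻⁶ J.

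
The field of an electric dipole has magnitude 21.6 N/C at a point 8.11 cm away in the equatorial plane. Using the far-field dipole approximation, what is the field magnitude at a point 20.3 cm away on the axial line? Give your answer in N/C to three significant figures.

E ≈ 2.75 N/C

Dipole fields scale as 1/r³ in the far field.
The axial field is twice the equatorial field at the same r, so the geometry factor is 2/1.
E₂ = E₁ · (2/1) · (r₁/r₂)³ = 21.6 · 2 · (8.11/20.3)³.
(r₁/r₂)³ = (0.3995)³ = 0.06376.
E₂ ≈ 2.755 N/C.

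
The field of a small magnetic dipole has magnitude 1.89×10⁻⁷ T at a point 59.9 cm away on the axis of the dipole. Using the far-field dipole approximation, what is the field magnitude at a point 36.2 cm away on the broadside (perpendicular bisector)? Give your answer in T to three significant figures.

Dipole fields scale as 1/r³ in the far field.
The axial field is twice the equatorial field at the same r, so the geometry factor is 1/2.
B₂ = B₁ · (1/2) · (r₁/r₂)³ = 1.89×10⁻⁷ · 0.5 · (59.9/36.2)³.
(r₁/r₂)³ = (1.655)³ = 4.531.
B₂ ≈ 4.281×10⁻⁷ T.

B ≈ 4.28×10⁻⁷ T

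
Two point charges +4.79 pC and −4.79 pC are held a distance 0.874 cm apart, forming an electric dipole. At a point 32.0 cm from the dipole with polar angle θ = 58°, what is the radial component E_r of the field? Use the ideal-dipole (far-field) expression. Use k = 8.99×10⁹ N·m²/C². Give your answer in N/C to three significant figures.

Dipole moment p = qd = (4.79×10⁻¹² C)(0.00874 m) = 4.186×10⁻¹⁴ C·m.
For a dipole, E_r = (2kp cosθ)/r³.
kp/r³ = (8.99×10⁹)(4.186×10⁻¹⁴)/(0.320)³ = 0.01148 N/C.
E_r = 2·0.01148·cos58° = 0.01217 N/C.

E_r ≈ 0.0122 N/C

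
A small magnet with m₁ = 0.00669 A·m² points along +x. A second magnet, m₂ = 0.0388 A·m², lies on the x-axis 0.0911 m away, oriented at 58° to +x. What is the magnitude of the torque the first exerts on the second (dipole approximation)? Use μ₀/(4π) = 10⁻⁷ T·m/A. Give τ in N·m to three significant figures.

Dipole B is on the axis of dipole A, so B₁ there is axial: B₁ = (μ₀/4π)·2m₁/r³ along +x.
B₁ = 2(10⁻⁷)(0.00669)/(0.0911)³ = 1.770×10⁻⁶ T.
τ = m₂ B₁ sinθ.
τ = (0.0388)(1.770×10⁻⁶)·sin58° = 5.823×10⁻⁸ N·m.

τ ≈ 5.82×10⁻⁸ N·m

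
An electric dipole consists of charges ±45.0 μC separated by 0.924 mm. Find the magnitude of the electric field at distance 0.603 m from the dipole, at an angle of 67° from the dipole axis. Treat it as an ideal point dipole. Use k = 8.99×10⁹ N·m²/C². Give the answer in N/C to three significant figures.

E ≈ 2060 N/C

Dipole moment p = qd = (4.50×10⁻⁵ C)(9.24×10⁻⁴ m) = 4.158×10⁻⁸ C·m.
At angle θ the dipole field magnitude is E = (kp/r³)·√(1 + 3cos²θ).
kp/r³ = (8.99×10⁹)(4.158×10⁻⁸) / (0.603)³ = 1705 N/C.
√(1 + 3cos²67°) = √(1 + 3·0.1527) = √1.4580 ≈ 1.2075.
E ≈ 1705 × 1.207 = 2059 N/C.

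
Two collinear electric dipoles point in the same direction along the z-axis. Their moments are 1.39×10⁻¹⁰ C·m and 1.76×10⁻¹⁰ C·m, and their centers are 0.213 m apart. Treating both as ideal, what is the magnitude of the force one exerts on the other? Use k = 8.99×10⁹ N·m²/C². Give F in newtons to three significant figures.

On-axis field of dipole 1 at distance r: E = 2kp₁/r³. Force on dipole 2 is F = p₂·dE/dr (gradient along axis).
dE/dr = −6kp₁/r⁴, so |F| = 6kp₁p₂/r⁴ (attractive for aligned moments).
F = 6(8.99×10⁹)(1.39×10⁻¹⁰)(1.76×10⁻¹⁰)/(0.213)⁴ = 6.411×10⁻⁷ N.

F ≈ 6.41×10⁻⁷ N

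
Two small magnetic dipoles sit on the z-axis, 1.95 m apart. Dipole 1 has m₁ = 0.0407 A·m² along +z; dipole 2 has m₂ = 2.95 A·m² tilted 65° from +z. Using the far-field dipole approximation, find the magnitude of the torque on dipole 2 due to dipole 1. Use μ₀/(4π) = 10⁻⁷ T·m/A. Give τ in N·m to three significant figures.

τ ≈ 2.94×10⁻⁹ N·m

Dipole B is on the axis of dipole A, so B₁ there is axial: B₁ = (μ₀/4π)·2m₁/r³ along +z.
B₁ = 2(10⁻⁷)(0.0407)/(1.95)³ = 1.098×10⁻⁹ T.
τ = m₂ B₁ sinθ.
τ = (2.95)(1.098×10⁻⁹)·sin65° = 2.935×10⁻⁹ N·m.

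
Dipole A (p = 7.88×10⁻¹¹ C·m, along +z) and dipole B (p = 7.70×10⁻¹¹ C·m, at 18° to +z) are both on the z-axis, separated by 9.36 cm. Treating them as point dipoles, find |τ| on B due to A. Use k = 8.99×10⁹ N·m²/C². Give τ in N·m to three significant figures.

The second dipole sits on the axis of the first, so the field there is axial: E₁ = 2kp₁/r³ along +z.
E₁ = 2(8.99×10⁹)(7.88×10⁻¹¹)/(0.0936)³ = 1728 N/C.
Torque on the second dipole: τ = p₂ E₁ sinθ.
τ = (7.70×10⁻¹¹)(1728)·sin18° = 4.111×10⁻⁸ N·m.

τ ≈ 4.11×10⁻⁸ N·m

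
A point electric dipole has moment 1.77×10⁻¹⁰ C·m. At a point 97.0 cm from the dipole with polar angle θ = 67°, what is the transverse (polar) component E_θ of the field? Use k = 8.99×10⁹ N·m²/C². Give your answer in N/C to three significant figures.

For a dipole, E_θ = (kp sinθ)/r³.
kp/r³ = (8.99×10⁹)(1.77×10⁻¹⁰)/(0.970)³ = 1.743 N/C.
E_θ = 1.743·sin67° = 1.605 N/C.

E_θ ≈ 1.60 N/C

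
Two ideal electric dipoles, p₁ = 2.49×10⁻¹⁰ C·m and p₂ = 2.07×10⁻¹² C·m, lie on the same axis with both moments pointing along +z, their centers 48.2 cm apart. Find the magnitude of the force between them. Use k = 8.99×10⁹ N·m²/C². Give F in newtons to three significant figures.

On-axis field of dipole 1 at distance r: E = 2kp₁/r³. Force on dipole 2 is F = p₂·dE/dr (gradient along axis).
dE/dr = −6kp₁/r⁴, so |F| = 6kp₁p₂/r⁴ (attractive for aligned moments).
F = 6(8.99×10⁹)(2.49×10⁻¹⁰)(2.07×10⁻¹²)/(0.482)⁴ = 5.151×10⁻¹⁰ N.

F ≈ 5.15×10⁻¹⁰ N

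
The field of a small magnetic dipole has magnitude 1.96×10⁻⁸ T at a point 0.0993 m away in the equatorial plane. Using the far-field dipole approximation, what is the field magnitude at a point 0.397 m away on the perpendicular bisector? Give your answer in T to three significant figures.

B ≈ 3.07×10⁻¹⁰ T

Dipole fields scale as 1/r³ in the far field; the geometry is the same at both points.
B₂ = B₁ · (r₁/r₂)³ = 1.96×10⁻⁸ · (0.0993/0.397)³.
(r₁/r₂)³ = (0.2501)³ = 0.01565.
B₂ ≈ 3.067×10⁻¹⁰ T.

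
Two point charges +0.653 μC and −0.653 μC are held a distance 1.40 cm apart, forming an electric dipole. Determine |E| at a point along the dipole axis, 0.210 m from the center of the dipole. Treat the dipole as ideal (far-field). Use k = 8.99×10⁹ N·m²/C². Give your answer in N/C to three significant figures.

Dipole moment p = qd = (6.53×10⁻⁷ C)(0.0140 m) = 9.142×10⁻⁹ C·m.
On the dipole axis E = 2kp/r³.
E = 2·(8.99×10⁹)(9.142×10⁻⁹) / (0.210)³ = 1.775×10⁴ N/C.

E ≈ 1.77×10⁴ N/C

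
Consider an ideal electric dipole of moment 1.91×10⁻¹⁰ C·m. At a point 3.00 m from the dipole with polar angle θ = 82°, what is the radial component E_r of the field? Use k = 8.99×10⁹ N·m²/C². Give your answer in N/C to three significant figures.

E_r ≈ 0.0177 N/C

For a dipole, E_r = (2kp cosθ)/r³.
kp/r³ = (8.99×10⁹)(1.91×10⁻¹⁰)/(3.00)³ = 0.06360 N/C.
E_r = 2·0.06360·cos82° = 0.01770 N/C.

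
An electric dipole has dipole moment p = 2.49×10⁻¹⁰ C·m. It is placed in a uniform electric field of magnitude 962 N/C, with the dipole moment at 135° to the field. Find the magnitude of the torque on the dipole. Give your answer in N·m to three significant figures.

τ ≈ 1.69×10⁻⁷ N·m

Torque on an electric dipole: τ = pE sinθ.
τ = (2.49×10⁻¹⁰)(962)·sin135° = 1.694×10⁻⁷ N·m.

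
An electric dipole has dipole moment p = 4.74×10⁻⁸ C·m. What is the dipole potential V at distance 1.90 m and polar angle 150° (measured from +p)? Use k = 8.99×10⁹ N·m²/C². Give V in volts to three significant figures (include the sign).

The dipole potential is V = kp cosθ / r².
V = (8.99×10⁹)(4.74×10⁻⁸)·cos150° / (1.90)² = -102.2 V.

V ≈ -102 V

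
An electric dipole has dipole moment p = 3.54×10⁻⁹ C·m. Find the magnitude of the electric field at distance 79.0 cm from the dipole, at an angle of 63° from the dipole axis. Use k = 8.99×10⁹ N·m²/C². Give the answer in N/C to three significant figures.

At angle θ the dipole field magnitude is E = (kp/r³)·√(1 + 3cos²θ).
kp/r³ = (8.99×10⁹)(3.54×10⁻⁹) / (0.790)³ = 64.55 N/C.
√(1 + 3cos²63°) = √(1 + 3·0.2061) = √1.6183 ≈ 1.2721.
E ≈ 64.55 × 1.272 = 82.11 N/C.

E ≈ 82.1 N/C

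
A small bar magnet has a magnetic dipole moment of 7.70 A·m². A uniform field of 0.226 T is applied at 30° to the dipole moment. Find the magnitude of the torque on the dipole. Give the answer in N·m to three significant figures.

τ ≈ 0.870 N·m

Torque on a magnetic dipole: τ = mB sinθ.
τ = (7.70)(0.226)·sin30° = 0.8701 N·m.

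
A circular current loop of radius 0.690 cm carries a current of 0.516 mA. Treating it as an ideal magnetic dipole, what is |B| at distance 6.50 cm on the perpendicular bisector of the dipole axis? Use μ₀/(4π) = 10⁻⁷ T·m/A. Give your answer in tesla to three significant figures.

B ≈ 2.81×10⁻¹¹ T

Magnetic moment m = IA = Iπa² = (5.16×10⁻⁴)·π·(0.00690)² = 7.718×10⁻⁸ A·m².
In the equatorial plane B = (μ₀/4π)·m/r³ (half the axial value).
B = (10⁻⁷)·(7.718×10⁻⁸) / (0.0650)³ = 2.810×10⁻¹¹ T.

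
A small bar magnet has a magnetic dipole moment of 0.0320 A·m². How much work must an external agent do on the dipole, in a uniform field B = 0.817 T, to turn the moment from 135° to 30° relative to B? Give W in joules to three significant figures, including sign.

W ≈ -0.0411 J

W_ext = ΔU = −mB cosθ₂ + mB cosθ₁ = mB(cosθ₁ − cosθ₂).
W = (0.0320)(0.817)·(cos135° − cos30°) = (0.02614)·(-1.5731) = -0.04113 J.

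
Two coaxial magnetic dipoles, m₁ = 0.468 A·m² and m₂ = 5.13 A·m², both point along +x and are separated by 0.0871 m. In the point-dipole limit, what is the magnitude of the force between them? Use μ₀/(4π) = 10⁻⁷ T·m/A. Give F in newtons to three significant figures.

F ≈ 0.0250 N

On-axis B of dipole 1: B = (μ₀/4π)·2m₁/r³. Force on dipole 2: F = m₂·dB/dr.
dB/dr = −(μ₀/4π)·6m₁/r⁴, so |F| = (μ₀/4π)·6m₁m₂/r⁴.
F = 6(10⁻⁷)(0.468)(5.13)/(0.0871)⁴ = 0.02503 N.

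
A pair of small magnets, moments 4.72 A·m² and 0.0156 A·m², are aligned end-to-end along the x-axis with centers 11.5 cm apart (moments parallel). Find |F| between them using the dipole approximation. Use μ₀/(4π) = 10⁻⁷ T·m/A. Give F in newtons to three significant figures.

On-axis B of dipole 1: B = (μ₀/4π)·2m₁/r³. Force on dipole 2: F = m₂·dB/dr.
dB/dr = −(μ₀/4π)·6m₁/r⁴, so |F| = (μ₀/4π)·6m₁m₂/r⁴.
F = 6(10⁻⁷)(4.72)(0.0156)/(0.115)⁴ = 2.526×10⁻⁴ N.

F ≈ 2.53×10⁻⁴ N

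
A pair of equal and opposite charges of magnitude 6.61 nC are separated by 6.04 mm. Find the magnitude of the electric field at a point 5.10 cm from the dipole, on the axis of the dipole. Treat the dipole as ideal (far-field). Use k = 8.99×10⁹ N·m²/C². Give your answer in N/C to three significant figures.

Dipole moment p = qd = (6.61×10⁻⁹ C)(0.00604 m) = 3.992×10⁻¹¹ C·m.
On the dipole axis E = 2kp/r³.
E = 2·(8.99×10⁹)(3.992×10⁻¹¹) / (0.0510)³ = 5411 N/C.

E ≈ 5410 N/C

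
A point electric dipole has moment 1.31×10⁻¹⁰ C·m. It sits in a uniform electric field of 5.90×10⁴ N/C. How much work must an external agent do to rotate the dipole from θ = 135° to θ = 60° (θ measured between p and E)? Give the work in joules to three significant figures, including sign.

W_ext = ΔU = U(θ₂) − U(θ₁) = −pE cosθ₂ − (−pE cosθ₁) = pE(cosθ₁ − cosθ₂).
W = (1.31×10⁻¹⁰)(5.90×10⁴)·(cos135° − cos60°) = (7.729×10⁻⁶)·(-1.2071) = -9.330×10⁻⁶ J.

W ≈ -9.33×10⁻⁶ J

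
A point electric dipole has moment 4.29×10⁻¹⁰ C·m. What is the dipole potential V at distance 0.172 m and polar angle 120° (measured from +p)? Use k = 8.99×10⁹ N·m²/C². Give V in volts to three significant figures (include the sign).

V ≈ -65.2 V

The dipole potential is V = kp cosθ / r².
V = (8.99×10⁹)(4.29×10⁻¹⁰)·cos120° / (0.172)² = -65.18 V.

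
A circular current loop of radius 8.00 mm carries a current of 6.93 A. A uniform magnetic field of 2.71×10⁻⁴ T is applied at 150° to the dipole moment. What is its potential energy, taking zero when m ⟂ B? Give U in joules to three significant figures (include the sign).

U ≈ 3.27×10⁻⁷ J

Magnetic moment m = IA = Iπa² = (6.93)·π·(0.00800)² = 0.001393 A·m².
U = −m·B = −mB cosθ.
U = −(0.001393)(2.71×10⁻⁴)·cos150° = 3.269×10⁻⁷ J.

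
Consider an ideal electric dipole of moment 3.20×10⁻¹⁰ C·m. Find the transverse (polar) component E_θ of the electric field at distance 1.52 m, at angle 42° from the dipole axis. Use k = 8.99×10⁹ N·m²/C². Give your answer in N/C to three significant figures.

For a dipole, E_θ = (kp sinθ)/r³.
kp/r³ = (8.99×10⁹)(3.20×10⁻¹⁰)/(1.52)³ = 0.8192 N/C.
E_θ = 0.8192·sin42° = 0.5481 N/C.

E_θ ≈ 0.548 N/C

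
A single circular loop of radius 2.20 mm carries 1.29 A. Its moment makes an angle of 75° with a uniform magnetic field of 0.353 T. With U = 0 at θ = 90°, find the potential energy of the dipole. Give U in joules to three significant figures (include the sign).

Magnetic moment m = IA = Iπa² = (1.29)·π·(0.00220)² = 1.961×10⁻⁵ A·m².
U = −m·B = −mB cosθ.
U = −(1.961×10⁻⁵)(0.353)·cos75° = -1.792×10⁻⁶ J.

U ≈ -1.79×10⁻⁶ J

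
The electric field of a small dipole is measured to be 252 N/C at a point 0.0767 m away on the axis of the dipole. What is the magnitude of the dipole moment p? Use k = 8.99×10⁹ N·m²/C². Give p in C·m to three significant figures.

On axis E = 2kp/r³, so p = Er³/(2k).
p = (252)·(0.0767)³ / (2·8.99×10⁹) = 6.324×10⁻¹² C·m.

p ≈ 6.32×10⁻¹² C·m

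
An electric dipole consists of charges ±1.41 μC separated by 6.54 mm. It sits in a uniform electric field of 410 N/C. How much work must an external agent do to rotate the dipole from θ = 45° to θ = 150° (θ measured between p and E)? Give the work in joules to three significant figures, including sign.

Dipole moment p = qd = (1.41×10⁻⁶ C)(0.00654 m) = 9.221×10⁻⁹ C·m.
W_ext = ΔU = U(θ₂) − U(θ₁) = −pE cosθ₂ − (−pE cosθ₁) = pE(cosθ₁ − cosθ₂).
W = (9.221×10⁻⁹)(410)·(cos45° − cos150°) = (3.781×10⁻⁶)·(+1.5731) = 5.947×10⁻⁶ J.

W ≈ 5.95×10⁻⁶ J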